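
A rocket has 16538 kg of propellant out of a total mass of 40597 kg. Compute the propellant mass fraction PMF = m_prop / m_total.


PMF = 16538 / 40597 = 0.407

0.407


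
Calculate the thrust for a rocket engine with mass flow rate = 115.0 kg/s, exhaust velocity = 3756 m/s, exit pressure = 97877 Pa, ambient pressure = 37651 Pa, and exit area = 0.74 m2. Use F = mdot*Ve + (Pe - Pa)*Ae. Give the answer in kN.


F = 115.0 * 3756 + (97877 - 37651) * 0.74 = 476507.0 N = 476.5 kN

476.5 kN


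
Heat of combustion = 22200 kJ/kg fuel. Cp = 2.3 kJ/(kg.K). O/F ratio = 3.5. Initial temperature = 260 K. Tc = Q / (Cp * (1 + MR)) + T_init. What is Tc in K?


Tc = 22200 / (2.3 * (1 + 3.5)) + 260 = 2405 K

2405 K


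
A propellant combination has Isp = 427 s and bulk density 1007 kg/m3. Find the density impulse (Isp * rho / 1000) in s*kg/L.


rho*Isp = 427 * 1007 / 1000 = 430 s*kg/L

430 s*kg/L


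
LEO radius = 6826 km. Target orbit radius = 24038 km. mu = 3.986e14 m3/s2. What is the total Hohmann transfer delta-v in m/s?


V1 = sqrt(mu/r1) = 7641.62 m/s
dV1 = V1*(sqrt(2*r2/(r1+r2)) - 1) = 1895.64 m/s
V2 = sqrt(mu/r2) = 4072.11 m/s
dV2 = V2*(1 - sqrt(2*r1/(r1+r2))) = 1363.84 m/s
Total dV = 3259 m/s

3259 m/s


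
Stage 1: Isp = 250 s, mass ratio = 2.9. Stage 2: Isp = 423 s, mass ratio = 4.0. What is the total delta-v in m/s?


dV1 = 250 * 9.81 * ln(2.9) = 2611.2 m/s
dV2 = 423 * 9.81 * ln(4.0) = 5752.6 m/s
Total dV = 2611.2 + 5752.6 = 8363.8 m/s ~ 8364 m/s

8364 m/s


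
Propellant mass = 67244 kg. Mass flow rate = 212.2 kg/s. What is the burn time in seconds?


tb = 67244 / 212.2 = 316.9 s

316.9 s


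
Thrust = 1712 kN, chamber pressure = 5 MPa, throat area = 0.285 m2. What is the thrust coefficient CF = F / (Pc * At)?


CF = 1712000 / (5e6 * 0.285) = 1.2

1.2


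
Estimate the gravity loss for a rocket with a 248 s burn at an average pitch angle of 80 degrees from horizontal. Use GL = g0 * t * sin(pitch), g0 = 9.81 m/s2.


GL = 9.81 * 248 * sin(80 deg) = 2396 m/s

2396 m/s


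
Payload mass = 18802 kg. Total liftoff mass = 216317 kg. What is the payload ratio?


PR = 18802 / 216317 = 0.0869

0.0869


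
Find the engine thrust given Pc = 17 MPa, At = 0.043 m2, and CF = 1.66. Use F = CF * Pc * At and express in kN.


F = 1.66 * 17e6 * 0.043 = 1.2135e+06 N = 1213.5 kN

1213.5 kN


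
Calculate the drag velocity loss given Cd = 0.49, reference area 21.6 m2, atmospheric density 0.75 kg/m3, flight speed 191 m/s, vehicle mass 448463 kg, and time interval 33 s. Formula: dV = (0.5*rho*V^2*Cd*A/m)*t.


D = 0.5 * 0.75 * 191^2 * 0.49 * 21.6 = 144793.09 N
a = 144793.09 / 448463 = 0.3229 m/s2
dV = 0.3229 * 33 = 10.7 m/s

10.7 m/s


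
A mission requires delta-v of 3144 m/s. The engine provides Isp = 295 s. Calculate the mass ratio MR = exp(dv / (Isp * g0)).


Ve = 295 * 9.81 = 2893.95 m/s
MR = exp(3144 / 2893.95) = 2.964

2.964


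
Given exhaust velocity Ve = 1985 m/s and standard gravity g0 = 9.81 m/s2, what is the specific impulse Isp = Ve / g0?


Isp = Ve / g0 = 1985 / 9.81 = 202.3 s

202.3 s


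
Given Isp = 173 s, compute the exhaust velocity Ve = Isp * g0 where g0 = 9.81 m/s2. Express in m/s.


Ve = Isp * g0 = 173 * 9.81 = 1697.1 m/s

1697.1 m/s


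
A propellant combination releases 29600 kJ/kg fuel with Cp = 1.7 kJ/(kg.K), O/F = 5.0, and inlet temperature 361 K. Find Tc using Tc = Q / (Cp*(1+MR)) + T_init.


Tc = 29600 / (1.7 * (1 + 5.0)) + 361 = 3263 K

3263 K


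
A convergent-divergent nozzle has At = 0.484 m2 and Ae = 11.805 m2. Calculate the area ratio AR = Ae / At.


AR = 11.805 / 0.484 = 24.4

24.4


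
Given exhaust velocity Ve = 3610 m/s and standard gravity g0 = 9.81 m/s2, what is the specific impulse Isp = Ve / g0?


Isp = Ve / g0 = 3610 / 9.81 = 368.0 s

368.0 s


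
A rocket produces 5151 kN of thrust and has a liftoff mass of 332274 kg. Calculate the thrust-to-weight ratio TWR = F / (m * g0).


TWR = 5151000 / (332274 * 9.81) = 1.58

1.58


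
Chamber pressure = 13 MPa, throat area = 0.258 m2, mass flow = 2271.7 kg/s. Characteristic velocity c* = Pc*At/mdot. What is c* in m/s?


c* = 13e6 * 0.258 / 2271.7 = 1476 m/s

1476 m/s


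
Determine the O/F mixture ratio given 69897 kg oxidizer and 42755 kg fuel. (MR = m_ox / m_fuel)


MR = 69897 / 42755 = 1.63

1.63


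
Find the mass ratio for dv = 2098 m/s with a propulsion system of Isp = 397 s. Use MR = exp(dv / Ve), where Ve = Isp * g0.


Ve = 397 * 9.81 = 3894.57 m/s
MR = exp(2098 / 3894.57) = 1.714

1.714


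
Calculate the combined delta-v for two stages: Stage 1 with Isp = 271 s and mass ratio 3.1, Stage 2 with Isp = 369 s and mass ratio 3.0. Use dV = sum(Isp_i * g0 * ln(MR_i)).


dV1 = 271 * 9.81 * ln(3.1) = 3007.8 m/s
dV2 = 369 * 9.81 * ln(3.0) = 3976.9 m/s
Total dV = 3007.8 + 3976.9 = 6984.7 m/s ~ 6985 m/s

6985 m/s


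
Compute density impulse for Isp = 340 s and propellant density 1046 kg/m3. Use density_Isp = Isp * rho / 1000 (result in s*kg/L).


rho*Isp = 340 * 1046 / 1000 = 356 s*kg/L

356 s*kg/L


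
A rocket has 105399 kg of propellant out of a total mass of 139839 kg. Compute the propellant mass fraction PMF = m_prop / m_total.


PMF = 105399 / 139839 = 0.754

0.754


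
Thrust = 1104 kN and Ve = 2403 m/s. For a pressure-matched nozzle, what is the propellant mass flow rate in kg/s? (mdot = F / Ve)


mdot = F / Ve = 1104000 / 2403 = 459.4 kg/s

459.4 kg/s


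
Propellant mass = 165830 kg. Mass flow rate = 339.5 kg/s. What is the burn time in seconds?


tb = 165830 / 339.5 = 488.5 s

488.5 s


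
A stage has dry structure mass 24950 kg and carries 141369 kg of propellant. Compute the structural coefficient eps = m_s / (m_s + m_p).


eps = 24950 / (24950 + 141369) = 0.15

0.15


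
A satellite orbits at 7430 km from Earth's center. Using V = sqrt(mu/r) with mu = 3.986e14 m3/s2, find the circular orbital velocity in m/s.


V = sqrt(3.986e14 / 7430000) = 7324 m/s

7324 m/s


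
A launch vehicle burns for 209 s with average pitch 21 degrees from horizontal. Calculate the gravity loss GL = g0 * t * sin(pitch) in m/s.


GL = 9.81 * 209 * sin(21 deg) = 735 m/s

735 m/s


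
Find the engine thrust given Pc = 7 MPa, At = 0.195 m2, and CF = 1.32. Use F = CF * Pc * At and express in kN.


F = 1.32 * 7e6 * 0.195 = 1.8018e+06 N = 1801.8 kN

1801.8 kN


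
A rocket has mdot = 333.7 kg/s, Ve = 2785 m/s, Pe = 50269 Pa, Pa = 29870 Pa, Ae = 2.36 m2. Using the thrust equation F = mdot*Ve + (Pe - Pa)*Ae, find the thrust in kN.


F = 333.7 * 2785 + (50269 - 29870) * 2.36 = 977496.0 N = 977.5 kN

977.5 kN


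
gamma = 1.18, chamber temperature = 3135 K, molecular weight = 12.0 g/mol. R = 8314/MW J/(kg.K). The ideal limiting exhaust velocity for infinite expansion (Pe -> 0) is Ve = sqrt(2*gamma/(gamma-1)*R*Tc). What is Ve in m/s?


R = 8314 / 12.0 = 692.83 J/(kg.K)
Ve = sqrt(2 * 1.18 / (1.18 - 1) * 692.83 * 3135) = 5336 m/s

5336 m/s


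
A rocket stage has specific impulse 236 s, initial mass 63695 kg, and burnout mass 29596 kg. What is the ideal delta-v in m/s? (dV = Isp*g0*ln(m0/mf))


Ve = 236 * 9.81 = 2315.16 m/s
dV = 2315.16 * ln(63695/29596) = 1774 m/s

1774 m/s


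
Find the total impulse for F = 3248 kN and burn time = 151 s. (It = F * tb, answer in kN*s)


It = 3248 * 151 = 490448 kN*s

490448 kN*s


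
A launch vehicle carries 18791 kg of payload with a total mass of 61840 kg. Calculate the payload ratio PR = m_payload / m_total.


PR = 18791 / 61840 = 0.3039

0.3039


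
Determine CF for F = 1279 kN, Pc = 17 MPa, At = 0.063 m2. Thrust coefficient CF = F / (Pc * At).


CF = 1279000 / (17e6 * 0.063) = 1.19

1.19


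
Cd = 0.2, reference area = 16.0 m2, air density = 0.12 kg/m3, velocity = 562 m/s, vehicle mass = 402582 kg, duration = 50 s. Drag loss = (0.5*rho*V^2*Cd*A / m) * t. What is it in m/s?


D = 0.5 * 0.12 * 562^2 * 0.2 * 16.0 = 60642.05 N
a = 60642.05 / 402582 = 0.1506 m/s2
dV = 0.1506 * 50 = 7.5 m/s

7.5 m/s


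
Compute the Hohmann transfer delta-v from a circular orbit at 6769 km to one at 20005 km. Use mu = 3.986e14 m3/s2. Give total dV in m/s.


V1 = sqrt(mu/r1) = 7673.73 m/s
dV1 = V1*(sqrt(2*r2/(r1+r2)) - 1) = 1706.95 m/s
V2 = sqrt(mu/r2) = 4463.74 m/s
dV2 = V2*(1 - sqrt(2*r1/(r1+r2))) = 1289.65 m/s
Total dV = 2997 m/s

2997 m/s


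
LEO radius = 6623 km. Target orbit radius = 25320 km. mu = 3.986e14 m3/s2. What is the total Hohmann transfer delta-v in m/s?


V1 = sqrt(mu/r1) = 7757.85 m/s
dV1 = V1*(sqrt(2*r2/(r1+r2)) - 1) = 2010.03 m/s
V2 = sqrt(mu/r2) = 3967.68 m/s
dV2 = V2*(1 - sqrt(2*r1/(r1+r2))) = 1412.68 m/s
Total dV = 3423 m/s

3423 m/s


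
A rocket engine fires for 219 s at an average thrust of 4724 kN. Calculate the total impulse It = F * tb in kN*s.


It = 4724 * 219 = 1034556 kN*s

1034556 kN*s


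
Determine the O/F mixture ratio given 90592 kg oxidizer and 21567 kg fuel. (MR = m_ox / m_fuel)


MR = 90592 / 21567 = 4.2

4.2


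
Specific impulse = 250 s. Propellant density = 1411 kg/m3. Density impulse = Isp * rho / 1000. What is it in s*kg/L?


rho*Isp = 250 * 1411 / 1000 = 353 s*kg/L

353 s*kg/L


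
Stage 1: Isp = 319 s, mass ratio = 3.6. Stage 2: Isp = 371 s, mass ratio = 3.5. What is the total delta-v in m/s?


dV1 = 319 * 9.81 * ln(3.6) = 4008.5 m/s
dV2 = 371 * 9.81 * ln(3.5) = 4559.4 m/s
Total dV = 4008.5 + 4559.4 = 8567.9 m/s ~ 8568 m/s

8568 m/s


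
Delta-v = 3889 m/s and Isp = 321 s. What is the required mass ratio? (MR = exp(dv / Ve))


Ve = 321 * 9.81 = 3149.01 m/s
MR = exp(3889 / 3149.01) = 3.438

3.438


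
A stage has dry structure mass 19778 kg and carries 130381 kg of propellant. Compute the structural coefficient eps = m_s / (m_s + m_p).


eps = 19778 / (19778 + 130381) = 0.1317

0.1317


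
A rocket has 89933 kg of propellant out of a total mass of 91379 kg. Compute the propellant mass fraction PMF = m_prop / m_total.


PMF = 89933 / 91379 = 0.984

0.984


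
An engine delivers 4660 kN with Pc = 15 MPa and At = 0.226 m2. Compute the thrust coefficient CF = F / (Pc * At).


CF = 4660000 / (15e6 * 0.226) = 1.37

1.37


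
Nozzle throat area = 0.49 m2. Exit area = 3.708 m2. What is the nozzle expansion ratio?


AR = 3.708 / 0.49 = 7.6

7.6


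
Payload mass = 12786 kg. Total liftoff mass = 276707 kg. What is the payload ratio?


PR = 12786 / 276707 = 0.0462

0.0462


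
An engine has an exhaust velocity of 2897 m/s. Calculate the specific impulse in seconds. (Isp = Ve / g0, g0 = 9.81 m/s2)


Isp = Ve / g0 = 2897 / 9.81 = 295.3 s

295.3 s


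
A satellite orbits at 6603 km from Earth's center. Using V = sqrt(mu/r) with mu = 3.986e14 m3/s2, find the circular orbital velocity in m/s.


V = sqrt(3.986e14 / 6603000) = 7770 m/s

7770 m/s


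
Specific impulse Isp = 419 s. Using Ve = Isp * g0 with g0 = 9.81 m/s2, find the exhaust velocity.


Ve = Isp * g0 = 419 * 9.81 = 4110.4 m/s

4110.4 m/s


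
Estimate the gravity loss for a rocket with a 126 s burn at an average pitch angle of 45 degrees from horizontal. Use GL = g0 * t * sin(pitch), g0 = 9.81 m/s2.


GL = 9.81 * 126 * sin(45 deg) = 874 m/s

874 m/s


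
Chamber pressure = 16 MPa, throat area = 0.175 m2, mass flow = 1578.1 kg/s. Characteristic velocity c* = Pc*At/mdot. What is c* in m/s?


c* = 16e6 * 0.175 / 1578.1 = 1774 m/s

1774 m/s


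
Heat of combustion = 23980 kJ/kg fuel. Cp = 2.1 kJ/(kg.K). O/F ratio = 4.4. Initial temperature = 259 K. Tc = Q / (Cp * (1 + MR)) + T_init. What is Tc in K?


Tc = 23980 / (2.1 * (1 + 4.4)) + 259 = 2374 K

2374 K


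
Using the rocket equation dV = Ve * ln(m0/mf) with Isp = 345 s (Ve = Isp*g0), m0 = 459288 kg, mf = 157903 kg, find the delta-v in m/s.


Ve = 345 * 9.81 = 3384.45 m/s
dV = 3384.45 * ln(459288/157903) = 3614 m/s

3614 m/s


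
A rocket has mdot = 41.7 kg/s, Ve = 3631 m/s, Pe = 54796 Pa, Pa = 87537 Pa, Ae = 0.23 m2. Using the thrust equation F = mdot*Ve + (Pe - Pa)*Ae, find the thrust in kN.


F = 41.7 * 3631 + (54796 - 87537) * 0.23 = 143882.0 N = 143.9 kN

143.9 kN


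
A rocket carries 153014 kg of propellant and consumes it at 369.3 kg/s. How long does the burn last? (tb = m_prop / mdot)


tb = 153014 / 369.3 = 414.3 s

414.3 s


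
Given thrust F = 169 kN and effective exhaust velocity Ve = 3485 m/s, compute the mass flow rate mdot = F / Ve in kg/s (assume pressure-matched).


mdot = F / Ve = 169000 / 3485 = 48.5 kg/s

48.5 kg/s


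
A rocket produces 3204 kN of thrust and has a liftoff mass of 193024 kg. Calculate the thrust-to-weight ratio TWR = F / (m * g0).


TWR = 3204000 / (193024 * 9.81) = 1.69

1.69


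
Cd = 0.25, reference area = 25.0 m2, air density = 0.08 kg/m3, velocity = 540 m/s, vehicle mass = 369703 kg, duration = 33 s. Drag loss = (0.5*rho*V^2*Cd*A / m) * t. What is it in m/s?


D = 0.5 * 0.08 * 540^2 * 0.25 * 25.0 = 72900.0 N
a = 72900.0 / 369703 = 0.1972 m/s2
dV = 0.1972 * 33 = 6.5 m/s

6.5 m/s


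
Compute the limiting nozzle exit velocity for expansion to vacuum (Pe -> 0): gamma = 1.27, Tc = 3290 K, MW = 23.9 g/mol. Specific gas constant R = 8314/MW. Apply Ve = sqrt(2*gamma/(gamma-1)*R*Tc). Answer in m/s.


R = 8314 / 23.9 = 347.87 J/(kg.K)
Ve = sqrt(2 * 1.27 / (1.27 - 1) * 347.87 * 3290) = 3281 m/s

3281 m/s


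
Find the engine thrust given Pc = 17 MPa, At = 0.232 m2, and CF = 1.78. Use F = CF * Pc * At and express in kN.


F = 1.78 * 17e6 * 0.232 = 7.0203e+06 N = 7020.3 kN

7020.3 kN


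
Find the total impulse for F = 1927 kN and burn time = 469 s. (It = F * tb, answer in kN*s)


It = 1927 * 469 = 903763 kN*s

903763 kN*s


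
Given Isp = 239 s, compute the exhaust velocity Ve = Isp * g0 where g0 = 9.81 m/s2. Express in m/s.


Ve = Isp * g0 = 239 * 9.81 = 2344.6 m/s

2344.6 m/s


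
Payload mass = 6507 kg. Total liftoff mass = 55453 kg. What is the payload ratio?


PR = 6507 / 55453 = 0.1173

0.1173


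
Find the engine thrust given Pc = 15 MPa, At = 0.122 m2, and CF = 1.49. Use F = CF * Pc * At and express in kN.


F = 1.49 * 15e6 * 0.122 = 2.7267e+06 N = 2726.7 kN

2726.7 kN


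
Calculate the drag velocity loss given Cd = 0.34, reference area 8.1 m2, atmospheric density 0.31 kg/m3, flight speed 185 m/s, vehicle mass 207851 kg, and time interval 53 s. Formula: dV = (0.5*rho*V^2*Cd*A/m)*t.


D = 0.5 * 0.31 * 185^2 * 0.34 * 8.1 = 14609.63 N
a = 14609.63 / 207851 = 0.0703 m/s2
dV = 0.0703 * 53 = 3.7 m/s

3.7 m/s


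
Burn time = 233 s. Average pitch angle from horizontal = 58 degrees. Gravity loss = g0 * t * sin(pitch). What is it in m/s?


GL = 9.81 * 233 * sin(58 deg) = 1938 m/s

1938 m/s


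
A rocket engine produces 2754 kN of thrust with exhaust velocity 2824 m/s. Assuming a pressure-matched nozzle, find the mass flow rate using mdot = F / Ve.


mdot = F / Ve = 2754000 / 2824 = 975.2 kg/s

975.2 kg/s


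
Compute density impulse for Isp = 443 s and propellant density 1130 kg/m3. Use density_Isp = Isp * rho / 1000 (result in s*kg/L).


rho*Isp = 443 * 1130 / 1000 = 501 s*kg/L

501 s*kg/L


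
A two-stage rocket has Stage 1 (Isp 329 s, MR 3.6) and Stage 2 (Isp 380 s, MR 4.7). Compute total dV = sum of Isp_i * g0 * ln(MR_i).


dV1 = 329 * 9.81 * ln(3.6) = 4134.2 m/s
dV2 = 380 * 9.81 * ln(4.7) = 5769.0 m/s
Total dV = 4134.2 + 5769.0 = 9903.2 m/s ~ 9903 m/s

9903 m/s


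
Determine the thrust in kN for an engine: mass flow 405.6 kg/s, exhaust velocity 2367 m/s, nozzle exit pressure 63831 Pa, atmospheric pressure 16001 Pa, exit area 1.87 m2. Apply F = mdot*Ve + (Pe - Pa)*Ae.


F = 405.6 * 2367 + (63831 - 16001) * 1.87 = 1.0495e+06 N = 1049.5 kN

1049.5 kN


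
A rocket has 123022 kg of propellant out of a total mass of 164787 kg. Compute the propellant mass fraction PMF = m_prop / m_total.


PMF = 123022 / 164787 = 0.747

0.747


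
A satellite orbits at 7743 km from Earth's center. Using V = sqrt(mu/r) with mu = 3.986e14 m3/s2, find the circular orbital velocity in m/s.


V = sqrt(3.986e14 / 7743000) = 7175 m/s

7175 m/s


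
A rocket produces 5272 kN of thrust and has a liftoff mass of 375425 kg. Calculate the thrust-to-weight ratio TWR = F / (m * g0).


TWR = 5272000 / (375425 * 9.81) = 1.43

1.43


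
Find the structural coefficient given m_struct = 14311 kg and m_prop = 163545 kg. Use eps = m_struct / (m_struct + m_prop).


eps = 14311 / (14311 + 163545) = 0.0805

0.0805


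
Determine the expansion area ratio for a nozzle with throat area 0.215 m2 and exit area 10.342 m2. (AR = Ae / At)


AR = 10.342 / 0.215 = 48.1

48.1


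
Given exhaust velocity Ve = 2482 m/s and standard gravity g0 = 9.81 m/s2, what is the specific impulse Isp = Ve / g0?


Isp = Ve / g0 = 2482 / 9.81 = 253.0 s

253.0 s


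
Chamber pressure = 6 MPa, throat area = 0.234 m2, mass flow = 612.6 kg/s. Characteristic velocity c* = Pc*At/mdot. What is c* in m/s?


c* = 6e6 * 0.234 / 612.6 = 2292 m/s

2292 m/s


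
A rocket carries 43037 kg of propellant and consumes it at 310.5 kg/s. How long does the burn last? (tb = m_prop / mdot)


tb = 43037 / 310.5 = 138.6 s

138.6 s


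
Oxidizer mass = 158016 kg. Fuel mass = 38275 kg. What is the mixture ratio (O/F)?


MR = 158016 / 38275 = 4.13

4.13


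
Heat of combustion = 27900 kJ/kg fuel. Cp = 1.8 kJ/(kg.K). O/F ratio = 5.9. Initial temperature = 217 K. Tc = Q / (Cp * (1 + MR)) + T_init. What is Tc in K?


Tc = 27900 / (1.8 * (1 + 5.9)) + 217 = 2463 K

2463 K


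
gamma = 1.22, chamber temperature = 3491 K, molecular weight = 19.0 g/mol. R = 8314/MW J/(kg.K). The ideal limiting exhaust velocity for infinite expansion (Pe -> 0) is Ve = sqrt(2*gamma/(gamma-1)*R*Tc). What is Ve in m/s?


R = 8314 / 19.0 = 437.58 J/(kg.K)
Ve = sqrt(2 * 1.22 / (1.22 - 1) * 437.58 * 3491) = 4116 m/s

4116 m/s


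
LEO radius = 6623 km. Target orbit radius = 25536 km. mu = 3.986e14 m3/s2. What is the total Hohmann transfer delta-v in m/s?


V1 = sqrt(mu/r1) = 7757.85 m/s
dV1 = V1*(sqrt(2*r2/(r1+r2)) - 1) = 2018.61 m/s
V2 = sqrt(mu/r2) = 3950.87 m/s
dV2 = V2*(1 - sqrt(2*r1/(r1+r2))) = 1415.25 m/s
Total dV = 3434 m/s

3434 m/s


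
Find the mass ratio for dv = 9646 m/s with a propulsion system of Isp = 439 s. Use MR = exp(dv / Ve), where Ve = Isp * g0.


Ve = 439 * 9.81 = 4306.59 m/s
MR = exp(9646 / 4306.59) = 9.392

9.392


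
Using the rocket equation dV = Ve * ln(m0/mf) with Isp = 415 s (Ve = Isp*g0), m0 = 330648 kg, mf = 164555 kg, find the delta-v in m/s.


Ve = 415 * 9.81 = 4071.15 m/s
dV = 4071.15 * ln(330648/164555) = 2841 m/s

2841 m/s


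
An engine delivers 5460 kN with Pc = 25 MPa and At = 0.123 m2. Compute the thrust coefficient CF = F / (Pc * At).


CF = 5460000 / (25e6 * 0.123) = 1.78

1.78


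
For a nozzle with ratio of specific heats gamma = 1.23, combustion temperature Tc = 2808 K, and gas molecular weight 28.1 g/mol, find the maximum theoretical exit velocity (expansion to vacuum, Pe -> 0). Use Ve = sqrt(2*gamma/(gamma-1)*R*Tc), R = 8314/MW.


R = 8314 / 28.1 = 295.87 J/(kg.K)
Ve = sqrt(2 * 1.23 / (1.23 - 1) * 295.87 * 2808) = 2981 m/s

2981 m/s


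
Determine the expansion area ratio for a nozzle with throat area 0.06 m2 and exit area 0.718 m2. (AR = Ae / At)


AR = 0.718 / 0.06 = 12.0

12.0


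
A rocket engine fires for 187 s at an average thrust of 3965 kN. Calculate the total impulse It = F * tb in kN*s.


It = 3965 * 187 = 741455 kN*s

741455 kN*s


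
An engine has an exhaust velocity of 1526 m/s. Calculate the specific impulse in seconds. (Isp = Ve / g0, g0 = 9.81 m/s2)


Isp = Ve / g0 = 1526 / 9.81 = 155.6 s

155.6 s


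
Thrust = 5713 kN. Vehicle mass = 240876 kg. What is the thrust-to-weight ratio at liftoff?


TWR = 5713000 / (240876 * 9.81) = 2.42

2.42


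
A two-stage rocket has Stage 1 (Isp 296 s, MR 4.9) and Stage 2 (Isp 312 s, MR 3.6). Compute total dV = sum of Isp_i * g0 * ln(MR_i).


dV1 = 296 * 9.81 * ln(4.9) = 4614.8 m/s
dV2 = 312 * 9.81 * ln(3.6) = 3920.6 m/s
Total dV = 4614.8 + 3920.6 = 8535.4 m/s ~ 8535 m/s

8535 m/s


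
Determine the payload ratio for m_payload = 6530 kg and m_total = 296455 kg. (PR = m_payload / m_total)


PR = 6530 / 296455 = 0.022

0.022


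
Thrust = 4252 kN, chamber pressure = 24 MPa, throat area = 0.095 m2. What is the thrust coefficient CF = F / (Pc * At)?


CF = 4252000 / (24e6 * 0.095) = 1.86

1.86


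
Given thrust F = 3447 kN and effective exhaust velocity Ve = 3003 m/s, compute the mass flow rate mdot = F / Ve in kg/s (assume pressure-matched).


mdot = F / Ve = 3447000 / 3003 = 1147.9 kg/s

1147.9 kg/s


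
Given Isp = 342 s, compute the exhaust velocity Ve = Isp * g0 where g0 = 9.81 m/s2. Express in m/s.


Ve = Isp * g0 = 342 * 9.81 = 3355.0 m/s

3355.0 m/s


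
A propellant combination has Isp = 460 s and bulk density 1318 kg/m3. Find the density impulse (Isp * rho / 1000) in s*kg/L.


rho*Isp = 460 * 1318 / 1000 = 606 s*kg/L

606 s*kg/L


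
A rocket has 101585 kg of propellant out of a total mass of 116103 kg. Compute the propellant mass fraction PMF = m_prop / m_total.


PMF = 101585 / 116103 = 0.875

0.875


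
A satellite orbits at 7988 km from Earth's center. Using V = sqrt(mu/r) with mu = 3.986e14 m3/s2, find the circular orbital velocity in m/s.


V = sqrt(3.986e14 / 7988000) = 7064 m/s

7064 m/s


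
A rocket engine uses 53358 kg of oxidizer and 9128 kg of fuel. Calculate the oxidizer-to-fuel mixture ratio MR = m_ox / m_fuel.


MR = 53358 / 9128 = 5.85

5.85


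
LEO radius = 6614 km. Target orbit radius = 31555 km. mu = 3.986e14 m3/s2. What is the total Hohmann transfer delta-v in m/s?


V1 = sqrt(mu/r1) = 7763.12 m/s
dV1 = V1*(sqrt(2*r2/(r1+r2)) - 1) = 2219.17 m/s
V2 = sqrt(mu/r2) = 3554.14 m/s
dV2 = V2*(1 - sqrt(2*r1/(r1+r2))) = 1461.83 m/s
Total dV = 3681 m/s

3681 m/s


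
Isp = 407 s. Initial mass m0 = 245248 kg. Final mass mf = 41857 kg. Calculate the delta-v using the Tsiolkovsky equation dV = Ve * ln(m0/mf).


Ve = 407 * 9.81 = 3992.67 m/s
dV = 3992.67 * ln(245248/41857) = 7059 m/s

7059 m/s


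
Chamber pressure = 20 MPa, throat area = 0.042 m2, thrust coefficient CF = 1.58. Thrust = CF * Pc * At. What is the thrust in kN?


F = 1.58 * 20e6 * 0.042 = 1.3272e+06 N = 1327.2 kN

1327.2 kN


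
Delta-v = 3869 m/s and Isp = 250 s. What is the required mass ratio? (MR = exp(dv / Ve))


Ve = 250 * 9.81 = 2452.5 m/s
MR = exp(3869 / 2452.5) = 4.843

4.843


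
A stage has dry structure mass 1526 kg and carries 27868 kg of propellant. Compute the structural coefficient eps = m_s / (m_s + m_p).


eps = 1526 / (1526 + 27868) = 0.0519

0.0519


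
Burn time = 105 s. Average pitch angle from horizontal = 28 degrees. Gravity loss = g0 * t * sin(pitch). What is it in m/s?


GL = 9.81 * 105 * sin(28 deg) = 484 m/s

484 m/s


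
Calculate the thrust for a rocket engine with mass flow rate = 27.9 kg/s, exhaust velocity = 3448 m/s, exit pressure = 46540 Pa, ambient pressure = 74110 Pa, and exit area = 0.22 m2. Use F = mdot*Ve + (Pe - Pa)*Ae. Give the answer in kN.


F = 27.9 * 3448 + (46540 - 74110) * 0.22 = 90134.0 N = 90.1 kN

90.1 kN


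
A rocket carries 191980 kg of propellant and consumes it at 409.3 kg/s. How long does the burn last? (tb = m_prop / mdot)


tb = 191980 / 409.3 = 469.0 s

469.0 s


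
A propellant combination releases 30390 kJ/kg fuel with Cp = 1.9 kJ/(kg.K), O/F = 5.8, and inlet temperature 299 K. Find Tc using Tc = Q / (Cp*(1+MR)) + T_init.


Tc = 30390 / (1.9 * (1 + 5.8)) + 299 = 2651 K

2651 K


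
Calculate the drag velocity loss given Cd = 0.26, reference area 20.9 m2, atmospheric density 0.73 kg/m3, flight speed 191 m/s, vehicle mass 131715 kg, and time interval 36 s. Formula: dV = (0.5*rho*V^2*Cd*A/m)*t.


D = 0.5 * 0.73 * 191^2 * 0.26 * 20.9 = 72356.78 N
a = 72356.78 / 131715 = 0.5493 m/s2
dV = 0.5493 * 36 = 19.8 m/s

19.8 m/s


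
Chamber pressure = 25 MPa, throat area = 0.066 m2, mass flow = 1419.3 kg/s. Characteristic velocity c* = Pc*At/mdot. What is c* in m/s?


c* = 25e6 * 0.066 / 1419.3 = 1163 m/s

1163 m/s


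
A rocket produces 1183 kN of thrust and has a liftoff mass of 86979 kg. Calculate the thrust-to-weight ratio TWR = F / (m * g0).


TWR = 1183000 / (86979 * 9.81) = 1.39

1.39


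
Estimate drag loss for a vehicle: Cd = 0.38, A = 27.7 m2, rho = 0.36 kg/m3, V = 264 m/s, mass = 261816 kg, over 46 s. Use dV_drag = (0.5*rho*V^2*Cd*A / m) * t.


D = 0.5 * 0.36 * 264^2 * 0.38 * 27.7 = 132051.62 N
a = 132051.62 / 261816 = 0.5044 m/s2
dV = 0.5044 * 46 = 23.2 m/s

23.2 m/s


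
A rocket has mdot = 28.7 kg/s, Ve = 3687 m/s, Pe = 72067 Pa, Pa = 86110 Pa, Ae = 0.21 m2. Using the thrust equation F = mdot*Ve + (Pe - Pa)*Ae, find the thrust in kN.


F = 28.7 * 3687 + (72067 - 86110) * 0.21 = 102868.0 N = 102.9 kN

102.9 kN


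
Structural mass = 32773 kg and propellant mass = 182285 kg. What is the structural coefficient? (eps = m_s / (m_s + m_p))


eps = 32773 / (32773 + 182285) = 0.1524

0.1524


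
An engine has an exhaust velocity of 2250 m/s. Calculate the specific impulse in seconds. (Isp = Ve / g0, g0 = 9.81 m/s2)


Isp = Ve / g0 = 2250 / 9.81 = 229.4 s

229.4 s


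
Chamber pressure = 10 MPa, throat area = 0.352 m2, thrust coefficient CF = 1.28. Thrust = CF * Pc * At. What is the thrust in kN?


F = 1.28 * 10e6 * 0.352 = 4.5056e+06 N = 4505.6 kN

4505.6 kN


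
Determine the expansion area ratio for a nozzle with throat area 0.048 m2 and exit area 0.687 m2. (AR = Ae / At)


AR = 0.687 / 0.048 = 14.3

14.3


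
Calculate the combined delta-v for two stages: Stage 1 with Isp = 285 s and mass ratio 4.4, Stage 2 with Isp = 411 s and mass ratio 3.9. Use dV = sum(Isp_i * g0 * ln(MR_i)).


dV1 = 285 * 9.81 * ln(4.4) = 4142.3 m/s
dV2 = 411 * 9.81 * ln(3.9) = 5487.3 m/s
Total dV = 4142.3 + 5487.3 = 9629.6 m/s ~ 9630 m/s

9630 m/s


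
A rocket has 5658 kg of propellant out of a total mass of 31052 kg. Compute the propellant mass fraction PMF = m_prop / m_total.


PMF = 5658 / 31052 = 0.182

0.182


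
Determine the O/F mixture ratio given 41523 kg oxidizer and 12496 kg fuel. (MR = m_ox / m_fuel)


MR = 41523 / 12496 = 3.32

3.32


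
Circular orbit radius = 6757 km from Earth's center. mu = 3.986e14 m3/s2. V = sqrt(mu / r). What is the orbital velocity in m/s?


V = sqrt(3.986e14 / 6757000) = 7681 m/s

7681 m/s


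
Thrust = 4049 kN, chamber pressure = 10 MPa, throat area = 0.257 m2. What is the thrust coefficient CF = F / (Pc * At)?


CF = 4049000 / (10e6 * 0.257) = 1.58

1.58


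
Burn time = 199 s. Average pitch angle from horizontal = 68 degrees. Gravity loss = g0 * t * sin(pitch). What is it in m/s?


GL = 9.81 * 199 * sin(68 deg) = 1810 m/s

1810 m/s


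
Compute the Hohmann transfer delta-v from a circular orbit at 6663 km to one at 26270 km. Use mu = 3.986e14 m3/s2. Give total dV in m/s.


V1 = sqrt(mu/r1) = 7734.53 m/s
dV1 = V1*(sqrt(2*r2/(r1+r2)) - 1) = 2034.77 m/s
V2 = sqrt(mu/r2) = 3895.28 m/s
dV2 = V2*(1 - sqrt(2*r1/(r1+r2))) = 1417.44 m/s
Total dV = 3452 m/s

3452 m/s


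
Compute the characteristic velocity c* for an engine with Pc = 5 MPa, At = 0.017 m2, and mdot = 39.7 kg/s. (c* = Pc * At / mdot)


c* = 5e6 * 0.017 / 39.7 = 2141 m/s

2141 m/s


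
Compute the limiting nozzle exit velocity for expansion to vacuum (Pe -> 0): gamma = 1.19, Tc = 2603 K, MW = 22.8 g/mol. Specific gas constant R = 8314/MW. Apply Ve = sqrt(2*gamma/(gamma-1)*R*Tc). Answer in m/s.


R = 8314 / 22.8 = 364.65 J/(kg.K)
Ve = sqrt(2 * 1.19 / (1.19 - 1) * 364.65 * 2603) = 3448 m/s

3448 m/s


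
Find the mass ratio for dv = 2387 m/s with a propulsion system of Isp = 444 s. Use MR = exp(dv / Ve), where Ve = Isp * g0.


Ve = 444 * 9.81 = 4355.64 m/s
MR = exp(2387 / 4355.64) = 1.73

1.73


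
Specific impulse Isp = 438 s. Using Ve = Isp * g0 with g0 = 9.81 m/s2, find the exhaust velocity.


Ve = Isp * g0 = 438 * 9.81 = 4296.8 m/s

4296.8 m/s


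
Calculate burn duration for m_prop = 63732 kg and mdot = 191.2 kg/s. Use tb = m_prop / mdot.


tb = 63732 / 191.2 = 333.3 s

333.3 s


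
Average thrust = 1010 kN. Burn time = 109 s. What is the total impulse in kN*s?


It = 1010 * 109 = 110090 kN*s

110090 kN*s


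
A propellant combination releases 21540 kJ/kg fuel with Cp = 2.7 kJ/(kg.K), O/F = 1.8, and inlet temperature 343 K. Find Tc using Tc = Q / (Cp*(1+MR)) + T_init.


Tc = 21540 / (2.7 * (1 + 1.8)) + 343 = 3192 K

3192 K


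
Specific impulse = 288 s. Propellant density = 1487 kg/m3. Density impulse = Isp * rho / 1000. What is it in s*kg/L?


rho*Isp = 288 * 1487 / 1000 = 428 s*kg/L

428 s*kg/L


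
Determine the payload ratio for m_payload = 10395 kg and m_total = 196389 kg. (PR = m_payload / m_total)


PR = 10395 / 196389 = 0.0529

0.0529


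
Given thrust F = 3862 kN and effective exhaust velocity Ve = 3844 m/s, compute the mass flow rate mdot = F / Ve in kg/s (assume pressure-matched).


mdot = F / Ve = 3862000 / 3844 = 1004.7 kg/s

1004.7 kg/s


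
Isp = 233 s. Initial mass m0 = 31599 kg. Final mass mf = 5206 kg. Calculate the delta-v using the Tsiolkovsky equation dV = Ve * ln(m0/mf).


Ve = 233 * 9.81 = 2285.73 m/s
dV = 2285.73 * ln(31599/5206) = 4122 m/s

4122 m/s


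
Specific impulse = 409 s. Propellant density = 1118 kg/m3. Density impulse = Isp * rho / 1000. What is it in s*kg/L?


rho*Isp = 409 * 1118 / 1000 = 457 s*kg/L

457 s*kg/L


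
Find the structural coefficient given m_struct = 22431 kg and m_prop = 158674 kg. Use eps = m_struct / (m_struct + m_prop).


eps = 22431 / (22431 + 158674) = 0.1239

0.1239


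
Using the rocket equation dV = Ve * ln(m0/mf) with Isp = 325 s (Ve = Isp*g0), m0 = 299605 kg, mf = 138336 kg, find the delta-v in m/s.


Ve = 325 * 9.81 = 3188.25 m/s
dV = 3188.25 * ln(299605/138336) = 2464 m/s

2464 m/s


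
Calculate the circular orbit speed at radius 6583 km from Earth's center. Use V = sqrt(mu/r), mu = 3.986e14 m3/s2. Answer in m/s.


V = sqrt(3.986e14 / 6583000) = 7781 m/s

7781 m/s


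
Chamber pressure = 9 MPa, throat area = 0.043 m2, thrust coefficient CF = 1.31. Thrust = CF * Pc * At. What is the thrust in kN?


F = 1.31 * 9e6 * 0.043 = 506970.0 N = 507.0 kN

507.0 kN


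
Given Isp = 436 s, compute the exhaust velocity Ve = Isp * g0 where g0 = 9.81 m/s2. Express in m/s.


Ve = Isp * g0 = 436 * 9.81 = 4277.2 m/s

4277.2 m/s


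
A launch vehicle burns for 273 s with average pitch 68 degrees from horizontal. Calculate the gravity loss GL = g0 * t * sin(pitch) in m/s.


GL = 9.81 * 273 * sin(68 deg) = 2483 m/s

2483 m/s


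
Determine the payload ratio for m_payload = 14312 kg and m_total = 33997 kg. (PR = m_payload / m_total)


PR = 14312 / 33997 = 0.421

0.421


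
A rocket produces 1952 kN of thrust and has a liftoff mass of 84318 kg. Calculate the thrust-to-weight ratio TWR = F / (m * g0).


TWR = 1952000 / (84318 * 9.81) = 2.36

2.36


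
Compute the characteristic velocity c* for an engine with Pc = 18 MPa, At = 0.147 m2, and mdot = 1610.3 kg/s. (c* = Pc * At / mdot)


c* = 18e6 * 0.147 / 1610.3 = 1643 m/s

1643 m/s


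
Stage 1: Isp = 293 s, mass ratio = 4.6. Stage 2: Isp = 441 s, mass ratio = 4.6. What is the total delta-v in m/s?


dV1 = 293 * 9.81 * ln(4.6) = 4386.4 m/s
dV2 = 441 * 9.81 * ln(4.6) = 6602.0 m/s
Total dV = 4386.4 + 6602.0 = 10988.4 m/s ~ 10988 m/s

10988 m/s


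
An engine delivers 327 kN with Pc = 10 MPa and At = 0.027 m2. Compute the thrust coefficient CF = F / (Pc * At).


CF = 327000 / (10e6 * 0.027) = 1.21

1.21


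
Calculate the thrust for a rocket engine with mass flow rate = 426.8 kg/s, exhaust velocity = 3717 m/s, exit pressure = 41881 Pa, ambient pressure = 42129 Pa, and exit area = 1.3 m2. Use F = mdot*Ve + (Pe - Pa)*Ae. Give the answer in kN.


F = 426.8 * 3717 + (41881 - 42129) * 1.3 = 1.5861e+06 N = 1586.1 kN

1586.1 kN


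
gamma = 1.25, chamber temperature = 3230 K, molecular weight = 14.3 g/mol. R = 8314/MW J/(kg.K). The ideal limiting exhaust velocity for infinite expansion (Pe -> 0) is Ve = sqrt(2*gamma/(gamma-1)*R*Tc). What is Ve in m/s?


R = 8314 / 14.3 = 581.4 J/(kg.K)
Ve = sqrt(2 * 1.25 / (1.25 - 1) * 581.4 * 3230) = 4333 m/s

4333 m/s


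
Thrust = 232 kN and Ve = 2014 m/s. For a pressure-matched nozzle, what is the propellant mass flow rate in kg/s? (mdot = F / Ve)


mdot = F / Ve = 232000 / 2014 = 115.2 kg/s

115.2 kg/s


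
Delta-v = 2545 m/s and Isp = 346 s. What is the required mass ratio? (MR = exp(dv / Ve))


Ve = 346 * 9.81 = 3394.26 m/s
MR = exp(2545 / 3394.26) = 2.117

2.117


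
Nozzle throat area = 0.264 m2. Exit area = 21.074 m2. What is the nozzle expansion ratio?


AR = 21.074 / 0.264 = 79.8

79.8


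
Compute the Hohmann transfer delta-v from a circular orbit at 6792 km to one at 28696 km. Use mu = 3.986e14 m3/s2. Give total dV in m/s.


V1 = sqrt(mu/r1) = 7660.72 m/s
dV1 = V1*(sqrt(2*r2/(r1+r2)) - 1) = 2081.42 m/s
V2 = sqrt(mu/r2) = 3726.99 m/s
dV2 = V2*(1 - sqrt(2*r1/(r1+r2))) = 1421.14 m/s
Total dV = 3503 m/s

3503 m/s


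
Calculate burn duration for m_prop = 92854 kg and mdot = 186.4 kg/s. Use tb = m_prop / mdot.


tb = 92854 / 186.4 = 498.1 s

498.1 s


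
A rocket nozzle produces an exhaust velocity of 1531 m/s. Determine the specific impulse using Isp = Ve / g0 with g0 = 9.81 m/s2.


Isp = Ve / g0 = 1531 / 9.81 = 156.1 s

156.1 s


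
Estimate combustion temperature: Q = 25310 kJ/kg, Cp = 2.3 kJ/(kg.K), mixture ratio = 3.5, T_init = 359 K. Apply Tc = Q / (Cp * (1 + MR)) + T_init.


Tc = 25310 / (2.3 * (1 + 3.5)) + 359 = 2804 K

2804 K


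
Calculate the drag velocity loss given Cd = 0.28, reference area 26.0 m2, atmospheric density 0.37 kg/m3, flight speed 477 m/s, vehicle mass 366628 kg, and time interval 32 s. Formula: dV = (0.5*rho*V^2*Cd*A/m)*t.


D = 0.5 * 0.37 * 477^2 * 0.28 * 26.0 = 306436.06 N
a = 306436.06 / 366628 = 0.8358 m/s2
dV = 0.8358 * 32 = 26.7 m/s

26.7 m/s


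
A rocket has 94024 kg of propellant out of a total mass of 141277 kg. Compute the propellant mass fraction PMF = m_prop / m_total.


PMF = 94024 / 141277 = 0.666

0.666


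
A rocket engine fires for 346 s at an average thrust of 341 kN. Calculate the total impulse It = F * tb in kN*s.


It = 341 * 346 = 117986 kN*s

117986 kN*s


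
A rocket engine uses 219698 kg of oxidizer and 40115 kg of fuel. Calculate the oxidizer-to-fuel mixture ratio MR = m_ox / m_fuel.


MR = 219698 / 40115 = 5.48

5.48


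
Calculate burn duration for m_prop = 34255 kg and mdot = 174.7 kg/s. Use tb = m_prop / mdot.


tb = 34255 / 174.7 = 196.1 s

196.1 s


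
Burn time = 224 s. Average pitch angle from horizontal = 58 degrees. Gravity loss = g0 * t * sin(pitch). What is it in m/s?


GL = 9.81 * 224 * sin(58 deg) = 1864 m/s

1864 m/s


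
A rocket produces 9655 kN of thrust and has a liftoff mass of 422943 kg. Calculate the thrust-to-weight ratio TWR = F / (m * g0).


TWR = 9655000 / (422943 * 9.81) = 2.33

2.33


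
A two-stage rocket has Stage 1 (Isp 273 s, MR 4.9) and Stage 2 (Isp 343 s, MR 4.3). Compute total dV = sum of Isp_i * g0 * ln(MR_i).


dV1 = 273 * 9.81 * ln(4.9) = 4256.2 m/s
dV2 = 343 * 9.81 * ln(4.3) = 4908.0 m/s
Total dV = 4256.2 + 4908.0 = 9164.2 m/s ~ 9164 m/s

9164 m/s


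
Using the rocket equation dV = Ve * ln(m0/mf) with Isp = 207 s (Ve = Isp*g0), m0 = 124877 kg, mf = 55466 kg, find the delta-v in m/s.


Ve = 207 * 9.81 = 2030.67 m/s
dV = 2030.67 * ln(124877/55466) = 1648 m/s

1648 m/s


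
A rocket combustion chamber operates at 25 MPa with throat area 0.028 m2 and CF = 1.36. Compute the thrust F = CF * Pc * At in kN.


F = 1.36 * 25e6 * 0.028 = 952000.0 N = 952.0 kN

952.0 kN


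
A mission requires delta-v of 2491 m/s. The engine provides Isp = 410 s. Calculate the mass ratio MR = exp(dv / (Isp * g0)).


Ve = 410 * 9.81 = 4022.1 m/s
MR = exp(2491 / 4022.1) = 1.858

1.858


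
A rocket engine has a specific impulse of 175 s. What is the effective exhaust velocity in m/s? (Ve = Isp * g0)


Ve = Isp * g0 = 175 * 9.81 = 1716.8 m/s

1716.8 m/s


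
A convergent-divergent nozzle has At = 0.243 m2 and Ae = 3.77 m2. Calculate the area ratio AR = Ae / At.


AR = 3.77 / 0.243 = 15.5

15.5


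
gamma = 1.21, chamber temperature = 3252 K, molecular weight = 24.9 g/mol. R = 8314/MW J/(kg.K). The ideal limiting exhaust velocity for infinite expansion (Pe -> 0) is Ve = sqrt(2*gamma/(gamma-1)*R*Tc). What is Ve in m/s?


R = 8314 / 24.9 = 333.9 J/(kg.K)
Ve = sqrt(2 * 1.21 / (1.21 - 1) * 333.9 * 3252) = 3537 m/s

3537 m/s


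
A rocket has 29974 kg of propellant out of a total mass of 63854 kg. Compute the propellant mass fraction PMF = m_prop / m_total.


PMF = 29974 / 63854 = 0.469

0.469


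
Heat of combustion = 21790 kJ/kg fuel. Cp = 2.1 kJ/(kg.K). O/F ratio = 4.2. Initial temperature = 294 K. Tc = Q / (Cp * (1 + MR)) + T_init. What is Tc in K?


Tc = 21790 / (2.1 * (1 + 4.2)) + 294 = 2289 K

2289 K


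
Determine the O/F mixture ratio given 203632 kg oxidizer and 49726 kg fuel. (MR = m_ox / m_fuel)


MR = 203632 / 49726 = 4.1

4.1


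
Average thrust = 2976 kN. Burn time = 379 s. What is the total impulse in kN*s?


It = 2976 * 379 = 1127904 kN*s

1127904 kN*s


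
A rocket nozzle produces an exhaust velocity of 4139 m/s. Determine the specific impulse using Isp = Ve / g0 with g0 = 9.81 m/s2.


Isp = Ve / g0 = 4139 / 9.81 = 421.9 s

421.9 s


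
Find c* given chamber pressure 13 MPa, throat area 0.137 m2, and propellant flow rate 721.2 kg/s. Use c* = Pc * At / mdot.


c* = 13e6 * 0.137 / 721.2 = 2469 m/s

2469 m/s


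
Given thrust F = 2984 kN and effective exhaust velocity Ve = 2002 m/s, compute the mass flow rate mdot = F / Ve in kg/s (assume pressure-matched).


mdot = F / Ve = 2984000 / 2002 = 1490.5 kg/s

1490.5 kg/s


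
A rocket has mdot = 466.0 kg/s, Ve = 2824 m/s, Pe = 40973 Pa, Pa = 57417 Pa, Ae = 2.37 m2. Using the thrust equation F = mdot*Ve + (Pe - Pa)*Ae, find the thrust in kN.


F = 466.0 * 2824 + (40973 - 57417) * 2.37 = 1.2770e+06 N = 1277.0 kN

1277.0 kN


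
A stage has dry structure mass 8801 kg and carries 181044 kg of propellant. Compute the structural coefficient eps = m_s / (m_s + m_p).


eps = 8801 / (8801 + 181044) = 0.0464

0.0464


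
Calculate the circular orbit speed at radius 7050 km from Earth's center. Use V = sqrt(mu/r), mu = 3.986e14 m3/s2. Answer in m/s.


V = sqrt(3.986e14 / 7050000) = 7519 m/s

7519 m/s


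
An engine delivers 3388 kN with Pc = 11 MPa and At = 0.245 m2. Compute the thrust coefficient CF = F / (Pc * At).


CF = 3388000 / (11e6 * 0.245) = 1.26

1.26


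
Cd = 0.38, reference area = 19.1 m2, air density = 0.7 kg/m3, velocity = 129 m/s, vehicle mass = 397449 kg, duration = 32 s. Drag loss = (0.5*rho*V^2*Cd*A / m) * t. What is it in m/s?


D = 0.5 * 0.7 * 129^2 * 0.38 * 19.1 = 42273.13 N
a = 42273.13 / 397449 = 0.1064 m/s2
dV = 0.1064 * 32 = 3.4 m/s

3.4 m/s


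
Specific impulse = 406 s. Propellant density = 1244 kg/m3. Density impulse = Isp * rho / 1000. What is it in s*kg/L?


rho*Isp = 406 * 1244 / 1000 = 505 s*kg/L

505 s*kg/L


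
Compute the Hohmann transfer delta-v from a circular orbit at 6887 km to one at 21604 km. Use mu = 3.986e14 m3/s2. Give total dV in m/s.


V1 = sqrt(mu/r1) = 7607.7 m/s
dV1 = V1*(sqrt(2*r2/(r1+r2)) - 1) = 1761.05 m/s
V2 = sqrt(mu/r2) = 4295.38 m/s
dV2 = V2*(1 - sqrt(2*r1/(r1+r2))) = 1308.77 m/s
Total dV = 3070 m/s

3070 m/s
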